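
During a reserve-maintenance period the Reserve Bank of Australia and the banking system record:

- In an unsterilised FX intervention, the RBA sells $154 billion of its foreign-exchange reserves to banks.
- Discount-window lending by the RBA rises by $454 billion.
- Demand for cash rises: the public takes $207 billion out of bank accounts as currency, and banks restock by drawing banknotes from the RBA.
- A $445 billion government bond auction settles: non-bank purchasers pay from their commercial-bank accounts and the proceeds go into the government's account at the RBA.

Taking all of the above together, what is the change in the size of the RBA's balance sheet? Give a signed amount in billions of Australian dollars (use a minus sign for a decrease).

+$300 billion

FX sale $154 billion: an RBA asset is shed → −$154B.
Discount-window loan $454 billion: an RBA asset is acquired → +$454B.
Currency withdrawal $207 billion: only the composition of liabilities changes → 0.
Government account inflow $445 billion: only the composition of liabilities changes → 0.
Net: −154 + 454 + 0 + 0 = +$300 billion.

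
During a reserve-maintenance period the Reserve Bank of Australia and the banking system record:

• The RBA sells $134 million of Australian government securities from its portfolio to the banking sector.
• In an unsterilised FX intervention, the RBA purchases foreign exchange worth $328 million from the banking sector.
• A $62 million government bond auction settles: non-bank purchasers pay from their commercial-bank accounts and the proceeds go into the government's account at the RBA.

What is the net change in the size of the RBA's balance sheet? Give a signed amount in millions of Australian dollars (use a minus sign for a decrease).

+$194 million

OMO sale (to banks) $134 million: an RBA asset is shed → −$134M.
FX purchase $328 million: an RBA asset is acquired → +$328M.
Government account inflow $62 million: only the composition of liabilities changes → 0.
Net: −134 + 328 + 0 = +$194 million.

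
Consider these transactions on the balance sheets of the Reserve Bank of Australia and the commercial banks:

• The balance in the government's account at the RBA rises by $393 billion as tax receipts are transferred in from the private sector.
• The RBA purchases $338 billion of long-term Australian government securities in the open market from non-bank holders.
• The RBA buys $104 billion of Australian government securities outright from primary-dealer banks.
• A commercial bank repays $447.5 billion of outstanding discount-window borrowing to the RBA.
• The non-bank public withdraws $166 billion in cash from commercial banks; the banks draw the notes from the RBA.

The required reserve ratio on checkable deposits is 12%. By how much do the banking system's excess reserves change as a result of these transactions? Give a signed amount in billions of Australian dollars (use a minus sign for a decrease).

-$537.98 billion

Government account inflow $393 billion: reserves −$393B, deposits −$393B.
Asset purchase (from non-banks) $338 billion: reserves +$338B, deposits +$338B.
OMO purchase (from banks) $104 billion: reserves +$104B, deposits 0.
Discount-window repayment $447.5 billion: reserves −$447.5B, deposits 0.
Currency withdrawal $166 billion: reserves −$166B, deposits −$166B.
Totals: Δreserves = −$564.5B, Δdeposits = −$221B.
Δrequired reserves = 12% × −$221B = −$26.52B.
Δexcess reserves = Δreserves − Δrequired = −$564.5B − (−$26.52B) = -$537.98 billion.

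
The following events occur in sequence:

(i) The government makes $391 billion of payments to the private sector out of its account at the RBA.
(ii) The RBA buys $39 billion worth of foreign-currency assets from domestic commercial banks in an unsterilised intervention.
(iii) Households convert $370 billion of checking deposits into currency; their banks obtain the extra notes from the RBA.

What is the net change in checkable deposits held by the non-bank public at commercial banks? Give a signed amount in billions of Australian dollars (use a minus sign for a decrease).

RBA balance sheet:
  Assets:      Foreign assets +$39B
  Liabilities: Bank reserves +$60B, Currency in circulation +$370B, Government deposits −$391B
Commercial banking system:
  Assets:      Reserves at CB +$60B, Foreign assets −$39B
  Liabilities: Checkable deposits +$21B
So the change in checkable deposits held by the non-bank public at commercial banks is +$21 billion.

+$21 billion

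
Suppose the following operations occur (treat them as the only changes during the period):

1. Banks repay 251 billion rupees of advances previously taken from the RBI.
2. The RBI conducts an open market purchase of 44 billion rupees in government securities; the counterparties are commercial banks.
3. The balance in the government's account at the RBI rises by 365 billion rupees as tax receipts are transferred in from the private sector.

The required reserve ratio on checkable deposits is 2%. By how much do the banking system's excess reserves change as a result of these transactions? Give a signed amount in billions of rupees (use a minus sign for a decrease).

-564.7 billion

Discount-window repayment 251 billion rupees: reserves −251B, deposits 0.
OMO purchase (from banks) 44 billion rupees: reserves +44B, deposits 0.
Government account inflow 365 billion rupees: reserves −365B, deposits −365B.
Totals: Δreserves = −572B, Δdeposits = −365B.
Δrequired reserves = 2% × −365B = −7.3B.
Δexcess reserves = Δreserves − Δrequired = −572B − (−7.3B) = -564.7 billion.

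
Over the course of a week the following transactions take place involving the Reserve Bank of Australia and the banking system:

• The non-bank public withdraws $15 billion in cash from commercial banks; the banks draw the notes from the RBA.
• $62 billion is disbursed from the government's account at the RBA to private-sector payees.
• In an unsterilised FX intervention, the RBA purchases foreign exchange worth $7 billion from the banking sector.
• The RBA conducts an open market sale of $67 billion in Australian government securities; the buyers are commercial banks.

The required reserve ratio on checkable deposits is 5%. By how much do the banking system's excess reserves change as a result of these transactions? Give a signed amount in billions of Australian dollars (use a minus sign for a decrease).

Currency withdrawal $15 billion: reserves −$15B, deposits −$15B.
Government spending $62 billion: reserves +$62B, deposits +$62B.
FX purchase $7 billion: reserves +$7B, deposits 0.
OMO sale (to banks) $67 billion: reserves −$67B, deposits 0.
Totals: Δreserves = −$13B, Δdeposits = +$47B.
Δrequired reserves = 5% × +$47B = +$2.35B.
Δexcess reserves = Δreserves − Δrequired = −$13B − (+$2.35B) = -$15.35 billion.

-$15.35 billion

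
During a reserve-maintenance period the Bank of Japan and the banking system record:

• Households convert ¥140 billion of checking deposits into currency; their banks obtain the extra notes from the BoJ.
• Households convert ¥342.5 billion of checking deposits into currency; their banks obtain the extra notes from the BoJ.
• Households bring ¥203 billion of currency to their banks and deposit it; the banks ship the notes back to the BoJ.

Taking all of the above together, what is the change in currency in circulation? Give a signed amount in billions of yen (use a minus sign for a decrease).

+¥279.5 billion

Currency withdrawal ¥140 billion: notes leave the central bank → +¥140B.
Currency withdrawal ¥342.5 billion: notes leave the central bank → +¥342.5B.
Currency deposit ¥203 billion: notes return to the central bank → −¥203B.
Net: 140 + 342.5 − 203 = +¥279.5 billion.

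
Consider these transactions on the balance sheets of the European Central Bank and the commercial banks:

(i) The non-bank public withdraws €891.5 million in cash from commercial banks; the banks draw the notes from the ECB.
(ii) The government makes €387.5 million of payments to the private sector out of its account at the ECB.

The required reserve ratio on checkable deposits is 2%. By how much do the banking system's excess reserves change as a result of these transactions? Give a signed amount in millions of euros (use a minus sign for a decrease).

-€493.92 million

Currency withdrawal €891.5 million: reserves −€891.5M, deposits −€891.5M.
Government spending €387.5 million: reserves +€387.5M, deposits +€387.5M.
Totals: Δreserves = −€504M, Δdeposits = −€504M.
Δrequired reserves = 2% × −€504M = −€10.08M.
Δexcess reserves = Δreserves − Δrequired = −€504M − (−€10.08M) = -€493.92 million.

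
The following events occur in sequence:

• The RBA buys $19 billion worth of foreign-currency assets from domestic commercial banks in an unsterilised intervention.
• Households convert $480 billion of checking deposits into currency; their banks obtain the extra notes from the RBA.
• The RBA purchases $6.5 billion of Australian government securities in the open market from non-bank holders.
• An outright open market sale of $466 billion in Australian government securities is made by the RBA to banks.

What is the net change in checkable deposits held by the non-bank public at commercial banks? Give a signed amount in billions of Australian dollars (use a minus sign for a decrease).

RBA balance sheet:
  Assets:      Securities −$459.5B, Foreign assets +$19B
  Liabilities: Bank reserves −$920.5B, Currency in circulation +$480B
Commercial banking system:
  Assets:      Reserves at CB −$920.5B, Securities +$466B, Foreign assets −$19B
  Liabilities: Checkable deposits −$473.5B
So the change in checkable deposits held by the non-bank public at commercial banks is -$473.5 billion.

-$473.5 billion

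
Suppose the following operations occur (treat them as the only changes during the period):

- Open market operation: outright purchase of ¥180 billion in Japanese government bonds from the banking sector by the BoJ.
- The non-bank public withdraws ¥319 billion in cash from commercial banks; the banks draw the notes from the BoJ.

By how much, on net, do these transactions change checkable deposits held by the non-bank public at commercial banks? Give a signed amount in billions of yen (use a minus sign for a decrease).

BoJ balance sheet:
  Assets:      Securities +¥180B
  Liabilities: Bank reserves −¥139B, Currency in circulation +¥319B
Commercial banking system:
  Assets:      Reserves at CB −¥139B, Securities −¥180B
  Liabilities: Checkable deposits −¥319B
So the change in checkable deposits held by the non-bank public at commercial banks is -¥319 billion.

-¥319 billion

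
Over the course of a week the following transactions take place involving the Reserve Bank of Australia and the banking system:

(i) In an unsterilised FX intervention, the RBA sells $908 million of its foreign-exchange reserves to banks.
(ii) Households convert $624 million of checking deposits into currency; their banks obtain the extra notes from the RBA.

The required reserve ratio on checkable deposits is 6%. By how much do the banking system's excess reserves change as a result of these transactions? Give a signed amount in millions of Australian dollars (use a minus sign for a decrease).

-$1494.56 million

FX sale $908 million: reserves −$908M, deposits 0.
Currency withdrawal $624 million: reserves −$624M, deposits −$624M.
Totals: Δreserves = −$1532M, Δdeposits = −$624M.
Δrequired reserves = 6% × −$624M = −$37.44M.
Δexcess reserves = Δreserves − Δrequired = −$1532M − (−$37.44M) = -$1494.56 million.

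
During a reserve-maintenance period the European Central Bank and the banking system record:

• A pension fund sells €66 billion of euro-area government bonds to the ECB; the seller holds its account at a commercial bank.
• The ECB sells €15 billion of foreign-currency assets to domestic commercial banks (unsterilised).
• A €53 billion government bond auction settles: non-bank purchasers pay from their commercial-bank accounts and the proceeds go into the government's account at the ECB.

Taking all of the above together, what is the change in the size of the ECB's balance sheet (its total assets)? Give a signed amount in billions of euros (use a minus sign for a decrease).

Asset purchase (from non-banks) €66 billion: an ECB asset is acquired → +€66B.
FX sale €15 billion: an ECB asset is shed → −€15B.
Government account inflow €53 billion: only the composition of liabilities changes → 0.
Net: 66 − 15 + 0 = +€51 billion.

+€51 billion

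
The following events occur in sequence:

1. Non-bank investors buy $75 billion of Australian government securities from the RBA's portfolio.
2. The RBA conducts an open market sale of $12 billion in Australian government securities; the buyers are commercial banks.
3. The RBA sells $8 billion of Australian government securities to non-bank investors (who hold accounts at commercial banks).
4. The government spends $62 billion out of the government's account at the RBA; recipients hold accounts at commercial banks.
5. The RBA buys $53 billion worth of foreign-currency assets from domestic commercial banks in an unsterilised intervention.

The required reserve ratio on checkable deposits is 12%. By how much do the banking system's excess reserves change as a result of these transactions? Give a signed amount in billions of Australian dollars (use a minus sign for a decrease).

Asset sale (to non-banks) $75 billion: reserves −$75B, deposits −$75B.
OMO sale (to banks) $12 billion: reserves −$12B, deposits 0.
Asset sale (to non-banks) $8 billion: reserves −$8B, deposits −$8B.
Government spending $62 billion: reserves +$62B, deposits +$62B.
FX purchase $53 billion: reserves +$53B, deposits 0.
Totals: Δreserves = +$20B, Δdeposits = −$21B.
Δrequired reserves = 12% × −$21B = −$2.52B.
Δexcess reserves = Δreserves − Δrequired = +$20B − (−$2.52B) = +$22.52 billion.

+$22.52 billion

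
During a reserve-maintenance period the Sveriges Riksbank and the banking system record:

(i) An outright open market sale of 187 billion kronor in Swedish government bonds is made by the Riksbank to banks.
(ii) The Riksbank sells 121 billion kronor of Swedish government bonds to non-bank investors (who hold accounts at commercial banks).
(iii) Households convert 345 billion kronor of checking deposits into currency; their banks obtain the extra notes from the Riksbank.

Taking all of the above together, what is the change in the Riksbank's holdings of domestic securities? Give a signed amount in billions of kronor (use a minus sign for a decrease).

OMO sale (to banks) 187 billion kronor: securities removed from the Riksbank's portfolio → −187B.
Asset sale (to non-banks) 121 billion kronor: securities removed from the Riksbank's portfolio → −121B.
Currency withdrawal 345 billion kronor: the Riksbank's securities portfolio is untouched → 0.
Net: −187 − 121 + 0 = -308 billion.

-308 billion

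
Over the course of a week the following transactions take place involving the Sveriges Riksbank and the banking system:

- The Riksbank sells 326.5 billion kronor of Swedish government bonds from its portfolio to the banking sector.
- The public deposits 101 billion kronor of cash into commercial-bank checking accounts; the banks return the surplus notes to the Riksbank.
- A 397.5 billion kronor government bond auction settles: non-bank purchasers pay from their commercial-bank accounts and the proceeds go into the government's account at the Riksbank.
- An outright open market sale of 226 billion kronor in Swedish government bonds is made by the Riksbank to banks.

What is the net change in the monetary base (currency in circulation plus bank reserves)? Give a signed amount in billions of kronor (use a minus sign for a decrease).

-950 billion

Riksbank balance sheet:
  Assets:      Securities −552.5B
  Liabilities: Bank reserves −849B, Currency in circulation −101B, Government deposits +397.5B
Commercial banking system:
  Assets:      Reserves at CB −849B, Securities +552.5B
  Liabilities: Checkable deposits −296.5B
Monetary base = currency + reserves: −101B + (−849B) = -950 billion.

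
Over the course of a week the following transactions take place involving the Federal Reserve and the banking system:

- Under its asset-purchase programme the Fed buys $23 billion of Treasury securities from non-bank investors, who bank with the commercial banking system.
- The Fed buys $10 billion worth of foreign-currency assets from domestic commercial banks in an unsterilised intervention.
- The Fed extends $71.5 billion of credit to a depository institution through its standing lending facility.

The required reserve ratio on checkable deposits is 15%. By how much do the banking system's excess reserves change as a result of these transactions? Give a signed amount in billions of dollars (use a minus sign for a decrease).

+$101.05 billion

Asset purchase (from non-banks) $23 billion: reserves +$23B, deposits +$23B.
FX purchase $10 billion: reserves +$10B, deposits 0.
Discount-window loan $71.5 billion: reserves +$71.5B, deposits 0.
Totals: Δreserves = +$104.5B, Δdeposits = +$23B.
Δrequired reserves = 15% × +$23B = +$3.45B.
Δexcess reserves = Δreserves − Δrequired = +$104.5B − (+$3.45B) = +$101.05 billion.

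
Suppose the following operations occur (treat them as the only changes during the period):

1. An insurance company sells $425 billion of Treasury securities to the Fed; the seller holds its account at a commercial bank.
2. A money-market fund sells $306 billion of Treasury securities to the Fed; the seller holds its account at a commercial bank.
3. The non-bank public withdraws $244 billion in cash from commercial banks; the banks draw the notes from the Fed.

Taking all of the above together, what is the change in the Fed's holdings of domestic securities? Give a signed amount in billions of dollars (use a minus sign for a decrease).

Asset purchase (from non-banks) $425 billion: securities added to the Fed's portfolio → +$425B.
Asset purchase (from non-banks) $306 billion: securities added to the Fed's portfolio → +$306B.
Currency withdrawal $244 billion: the Fed's securities portfolio is untouched → 0.
Net: 425 + 306 + 0 = +$731 billion.

+$731 billion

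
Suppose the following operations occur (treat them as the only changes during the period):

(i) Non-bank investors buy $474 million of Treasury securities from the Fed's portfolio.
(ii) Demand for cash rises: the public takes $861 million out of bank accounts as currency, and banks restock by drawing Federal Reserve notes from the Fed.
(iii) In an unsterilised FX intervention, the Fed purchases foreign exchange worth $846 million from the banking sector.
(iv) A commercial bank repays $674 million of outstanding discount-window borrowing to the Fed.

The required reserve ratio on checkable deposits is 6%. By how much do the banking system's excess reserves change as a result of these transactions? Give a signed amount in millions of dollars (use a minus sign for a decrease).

-$1082.9 million

Asset sale (to non-banks) $474 million: reserves −$474M, deposits −$474M.
Currency withdrawal $861 million: reserves −$861M, deposits −$861M.
FX purchase $846 million: reserves +$846M, deposits 0.
Discount-window repayment $674 million: reserves −$674M, deposits 0.
Totals: Δreserves = −$1163M, Δdeposits = −$1335M.
Δrequired reserves = 6% × −$1335M = −$80.1M.
Δexcess reserves = Δreserves − Δrequired = −$1163M − (−$80.1M) = -$1082.9 million.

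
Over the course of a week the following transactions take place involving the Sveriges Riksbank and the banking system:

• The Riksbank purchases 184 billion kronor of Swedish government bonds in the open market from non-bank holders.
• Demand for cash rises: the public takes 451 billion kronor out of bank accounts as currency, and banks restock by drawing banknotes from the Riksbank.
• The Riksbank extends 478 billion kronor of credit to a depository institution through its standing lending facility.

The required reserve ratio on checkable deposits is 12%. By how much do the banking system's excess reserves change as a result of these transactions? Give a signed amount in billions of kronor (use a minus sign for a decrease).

Asset purchase (from non-banks) 184 billion kronor: reserves +184B, deposits +184B.
Currency withdrawal 451 billion kronor: reserves −451B, deposits −451B.
Discount-window loan 478 billion kronor: reserves +478B, deposits 0.
Totals: Δreserves = +211B, Δdeposits = −267B.
Δrequired reserves = 12% × −267B = −32.04B.
Δexcess reserves = Δreserves − Δrequired = +211B − (−32.04B) = +243.04 billion.

+243.04 billion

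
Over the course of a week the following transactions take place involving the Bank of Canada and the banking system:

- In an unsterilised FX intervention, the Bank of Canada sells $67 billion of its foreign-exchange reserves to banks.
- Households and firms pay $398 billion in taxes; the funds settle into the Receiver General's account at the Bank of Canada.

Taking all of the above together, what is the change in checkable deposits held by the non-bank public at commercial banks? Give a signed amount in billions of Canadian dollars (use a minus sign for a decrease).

Bank of Canada balance sheet:
  Assets:      Foreign assets −$67B
  Liabilities: Bank reserves −$465B, Government deposits +$398B
Commercial banking system:
  Assets:      Reserves at CB −$465B, Foreign assets +$67B
  Liabilities: Checkable deposits −$398B
So the change in checkable deposits held by the non-bank public at commercial banks is -$398 billion.

-$398 billion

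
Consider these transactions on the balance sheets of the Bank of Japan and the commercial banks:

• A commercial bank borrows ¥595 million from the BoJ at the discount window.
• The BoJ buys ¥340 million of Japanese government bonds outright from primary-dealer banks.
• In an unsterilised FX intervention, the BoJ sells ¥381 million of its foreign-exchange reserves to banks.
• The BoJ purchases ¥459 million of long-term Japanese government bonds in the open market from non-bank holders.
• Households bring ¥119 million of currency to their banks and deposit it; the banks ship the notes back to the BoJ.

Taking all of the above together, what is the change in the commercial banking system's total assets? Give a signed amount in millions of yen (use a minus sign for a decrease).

+¥1173 million

BoJ balance sheet:
  Assets:      Securities +¥799M, Loans to banks +¥595M, Foreign assets −¥381M
  Liabilities: Bank reserves +¥1132M, Currency in circulation −¥119M
Commercial banking system:
  Assets:      Reserves at CB +¥1132M, Securities −¥340M, Foreign assets +¥381M
  Liabilities: Checkable deposits +¥578M, Borrowings from CB +¥595M
Change in total bank assets = +¥1173 million.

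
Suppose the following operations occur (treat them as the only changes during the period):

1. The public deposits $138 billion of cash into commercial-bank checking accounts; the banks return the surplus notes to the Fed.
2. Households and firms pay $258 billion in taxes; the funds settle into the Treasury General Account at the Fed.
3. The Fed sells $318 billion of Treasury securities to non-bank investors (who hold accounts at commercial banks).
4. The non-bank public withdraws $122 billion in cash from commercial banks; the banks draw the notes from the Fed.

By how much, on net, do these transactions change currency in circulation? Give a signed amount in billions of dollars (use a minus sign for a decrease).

Fed balance sheet:
  Assets:      Securities −$318B
  Liabilities: Bank reserves −$560B, Currency in circulation −$16B, Government deposits +$258B
Commercial banking system:
  Assets:      Reserves at CB −$560B
  Liabilities: Checkable deposits −$560B
So the change in currency in circulation is -$16 billion.

-$16 billion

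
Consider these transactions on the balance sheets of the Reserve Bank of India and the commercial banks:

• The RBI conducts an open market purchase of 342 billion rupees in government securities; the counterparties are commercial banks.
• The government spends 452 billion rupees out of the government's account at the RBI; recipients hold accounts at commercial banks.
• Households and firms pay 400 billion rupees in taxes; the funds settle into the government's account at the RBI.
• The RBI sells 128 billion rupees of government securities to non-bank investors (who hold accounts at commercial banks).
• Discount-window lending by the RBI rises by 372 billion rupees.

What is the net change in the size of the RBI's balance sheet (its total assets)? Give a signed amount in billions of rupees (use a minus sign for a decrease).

+586 billion

OMO purchase (from banks) 342 billion rupees: an RBI asset is acquired → +342B.
Government spending 452 billion rupees: only the composition of liabilities changes → 0.
Government account inflow 400 billion rupees: only the composition of liabilities changes → 0.
Asset sale (to non-banks) 128 billion rupees: an RBI asset is shed → −128B.
Discount-window loan 372 billion rupees: an RBI asset is acquired → +372B.
Net: 342 + 0 + 0 − 128 + 372 = +586 billion.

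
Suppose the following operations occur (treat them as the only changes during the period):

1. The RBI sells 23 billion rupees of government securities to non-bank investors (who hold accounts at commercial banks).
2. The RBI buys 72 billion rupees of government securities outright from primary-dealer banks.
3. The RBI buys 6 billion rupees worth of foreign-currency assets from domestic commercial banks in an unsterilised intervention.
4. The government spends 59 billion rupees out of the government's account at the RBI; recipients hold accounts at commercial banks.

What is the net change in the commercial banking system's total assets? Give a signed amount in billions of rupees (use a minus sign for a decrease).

RBI balance sheet:
  Assets:      Securities +49B, Foreign assets +6B
  Liabilities: Bank reserves +114B, Government deposits −59B
Commercial banking system:
  Assets:      Reserves at CB +114B, Securities −72B, Foreign assets −6B
  Liabilities: Checkable deposits +36B
Change in total bank assets = +36 billion.

+36 billion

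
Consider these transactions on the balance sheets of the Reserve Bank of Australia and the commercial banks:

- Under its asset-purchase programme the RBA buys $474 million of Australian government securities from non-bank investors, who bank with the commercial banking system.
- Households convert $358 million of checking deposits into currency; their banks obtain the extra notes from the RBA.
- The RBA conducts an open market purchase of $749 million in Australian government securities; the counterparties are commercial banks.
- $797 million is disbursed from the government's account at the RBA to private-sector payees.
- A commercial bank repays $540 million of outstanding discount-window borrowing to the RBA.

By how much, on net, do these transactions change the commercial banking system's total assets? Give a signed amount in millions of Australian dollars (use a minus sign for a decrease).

Asset purchase (from non-banks) $474 million: bank balance sheets expand → +$474M.
Currency withdrawal $358 million: bank balance sheets shrink → −$358M.
OMO purchase (from banks) $749 million: just an asset swap on bank balance sheets → 0.
Government spending $797 million: bank balance sheets expand → +$797M.
Discount-window repayment $540 million: bank balance sheets shrink → −$540M.
Net: 474 − 358 + 0 + 797 − 540 = +$373 million.

+$373 million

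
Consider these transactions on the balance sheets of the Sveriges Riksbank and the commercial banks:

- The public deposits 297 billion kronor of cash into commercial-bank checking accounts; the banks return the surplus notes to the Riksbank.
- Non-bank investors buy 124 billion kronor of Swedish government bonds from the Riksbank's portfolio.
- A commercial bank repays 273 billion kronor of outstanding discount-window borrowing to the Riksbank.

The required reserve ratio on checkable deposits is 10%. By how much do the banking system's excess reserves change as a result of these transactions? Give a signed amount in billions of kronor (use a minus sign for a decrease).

Currency deposit 297 billion kronor: reserves +297B, deposits +297B.
Asset sale (to non-banks) 124 billion kronor: reserves −124B, deposits −124B.
Discount-window repayment 273 billion kronor: reserves −273B, deposits 0.
Totals: Δreserves = −100B, Δdeposits = +173B.
Δrequired reserves = 10% × +173B = +17.3B.
Δexcess reserves = Δreserves − Δrequired = −100B − (+17.3B) = -117.3 billion.

-117.3 billion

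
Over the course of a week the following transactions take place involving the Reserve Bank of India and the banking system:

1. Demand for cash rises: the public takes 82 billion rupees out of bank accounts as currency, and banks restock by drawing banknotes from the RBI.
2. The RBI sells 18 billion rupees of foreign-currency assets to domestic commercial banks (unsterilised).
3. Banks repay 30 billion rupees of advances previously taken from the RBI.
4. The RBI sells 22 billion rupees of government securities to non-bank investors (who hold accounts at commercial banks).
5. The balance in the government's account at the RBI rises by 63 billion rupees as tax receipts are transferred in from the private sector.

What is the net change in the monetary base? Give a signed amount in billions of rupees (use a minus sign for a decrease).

-133 billion

Currency withdrawal 82 billion rupees: just a shift between currency and reserves — both are base money → 0.
FX sale 18 billion rupees: RBI balance sheet contracts → −18B.
Discount-window repayment 30 billion rupees: RBI balance sheet contracts → −30B.
Asset sale (to non-banks) 22 billion rupees: RBI balance sheet contracts → −22B.
Government account inflow 63 billion rupees: reserves shift to a non-base liability → −63B.
Net: 0 − 18 − 30 − 22 − 63 = -133 billion.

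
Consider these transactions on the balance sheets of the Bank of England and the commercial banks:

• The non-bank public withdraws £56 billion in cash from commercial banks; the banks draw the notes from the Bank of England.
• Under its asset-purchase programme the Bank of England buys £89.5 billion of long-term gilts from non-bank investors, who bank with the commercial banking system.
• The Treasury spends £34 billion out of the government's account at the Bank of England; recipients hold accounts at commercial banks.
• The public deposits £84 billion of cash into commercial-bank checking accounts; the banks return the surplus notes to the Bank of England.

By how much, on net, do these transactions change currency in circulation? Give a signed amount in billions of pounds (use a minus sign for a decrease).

-£28 billion

Bank of England balance sheet:
  Assets:      Securities +£89.5B
  Liabilities: Bank reserves +£151.5B, Currency in circulation −£28B, Government deposits −£34B
Commercial banking system:
  Assets:      Reserves at CB +£151.5B
  Liabilities: Checkable deposits +£151.5B
So the change in currency in circulation is -£28 billion.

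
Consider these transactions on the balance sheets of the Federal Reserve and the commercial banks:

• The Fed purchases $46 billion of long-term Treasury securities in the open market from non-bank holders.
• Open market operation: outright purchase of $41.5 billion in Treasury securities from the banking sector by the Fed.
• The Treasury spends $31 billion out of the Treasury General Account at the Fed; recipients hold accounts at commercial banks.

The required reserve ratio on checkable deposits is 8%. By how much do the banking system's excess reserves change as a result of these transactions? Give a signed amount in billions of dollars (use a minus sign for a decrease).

+$112.34 billion

Asset purchase (from non-banks) $46 billion: reserves +$46B, deposits +$46B.
OMO purchase (from banks) $41.5 billion: reserves +$41.5B, deposits 0.
Government spending $31 billion: reserves +$31B, deposits +$31B.
Totals: Δreserves = +$118.5B, Δdeposits = +$77B.
Δrequired reserves = 8% × +$77B = +$6.16B.
Δexcess reserves = Δreserves − Δrequired = +$118.5B − (+$6.16B) = +$112.34 billion.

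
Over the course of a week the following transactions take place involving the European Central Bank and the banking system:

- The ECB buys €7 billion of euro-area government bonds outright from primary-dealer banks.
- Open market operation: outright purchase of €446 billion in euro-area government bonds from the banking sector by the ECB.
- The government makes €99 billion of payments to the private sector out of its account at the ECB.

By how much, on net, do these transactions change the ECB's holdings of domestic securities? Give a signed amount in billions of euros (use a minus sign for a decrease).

+€453 billion

OMO purchase (from banks) €7 billion: securities added to the ECB's portfolio → +€7B.
OMO purchase (from banks) €446 billion: securities added to the ECB's portfolio → +€446B.
Government spending €99 billion: the ECB's securities portfolio is untouched → 0.
Net: 7 + 446 + 0 = +€453 billion.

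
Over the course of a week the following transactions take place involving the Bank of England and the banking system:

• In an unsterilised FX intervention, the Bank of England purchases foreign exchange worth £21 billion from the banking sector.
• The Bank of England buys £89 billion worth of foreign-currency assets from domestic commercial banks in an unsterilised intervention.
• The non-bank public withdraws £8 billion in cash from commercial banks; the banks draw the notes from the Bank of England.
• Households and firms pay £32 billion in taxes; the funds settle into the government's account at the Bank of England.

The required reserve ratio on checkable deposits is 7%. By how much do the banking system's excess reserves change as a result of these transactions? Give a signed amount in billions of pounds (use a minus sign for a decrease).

+£72.8 billion

FX purchase £21 billion: reserves +£21B, deposits 0.
FX purchase £89 billion: reserves +£89B, deposits 0.
Currency withdrawal £8 billion: reserves −£8B, deposits −£8B.
Government account inflow £32 billion: reserves −£32B, deposits −£32B.
Totals: Δreserves = +£70B, Δdeposits = −£40B.
Δrequired reserves = 7% × −£40B = −£2.8B.
Δexcess reserves = Δreserves − Δrequired = +£70B − (−£2.8B) = +£72.8 billion.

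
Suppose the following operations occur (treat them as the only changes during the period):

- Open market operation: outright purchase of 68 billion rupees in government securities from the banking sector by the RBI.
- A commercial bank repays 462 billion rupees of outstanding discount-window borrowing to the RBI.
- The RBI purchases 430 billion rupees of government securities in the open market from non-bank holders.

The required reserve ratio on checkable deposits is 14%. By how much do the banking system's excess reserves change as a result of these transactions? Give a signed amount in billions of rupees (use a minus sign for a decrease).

-24.2 billion

OMO purchase (from banks) 68 billion rupees: reserves +68B, deposits 0.
Discount-window repayment 462 billion rupees: reserves −462B, deposits 0.
Asset purchase (from non-banks) 430 billion rupees: reserves +430B, deposits +430B.
Totals: Δreserves = +36B, Δdeposits = +430B.
Δrequired reserves = 14% × +430B = +60.2B.
Δexcess reserves = Δreserves − Δrequired = +36B − (+60.2B) = -24.2 billion.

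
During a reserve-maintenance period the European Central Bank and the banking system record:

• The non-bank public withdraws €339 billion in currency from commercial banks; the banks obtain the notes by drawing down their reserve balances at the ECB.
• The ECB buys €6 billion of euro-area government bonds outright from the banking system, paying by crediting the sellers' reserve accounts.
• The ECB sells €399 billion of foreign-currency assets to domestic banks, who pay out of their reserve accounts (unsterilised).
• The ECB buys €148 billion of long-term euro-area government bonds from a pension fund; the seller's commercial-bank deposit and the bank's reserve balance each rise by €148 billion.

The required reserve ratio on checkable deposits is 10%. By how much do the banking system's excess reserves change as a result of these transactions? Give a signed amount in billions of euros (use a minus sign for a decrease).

Currency withdrawal €339 billion: reserves −€339B, deposits −€339B.
OMO purchase (from banks) €6 billion: reserves +€6B, deposits 0.
FX sale €399 billion: reserves −€399B, deposits 0.
Asset purchase (from non-banks) €148 billion: reserves +€148B, deposits +€148B.
Totals: Δreserves = −€584B, Δdeposits = −€191B.
Δrequired reserves = 10% × −€191B = −€19.1B.
Δexcess reserves = Δreserves − Δrequired = −€584B − (−€19.1B) = -€564.9 billion.

-€564.9 billion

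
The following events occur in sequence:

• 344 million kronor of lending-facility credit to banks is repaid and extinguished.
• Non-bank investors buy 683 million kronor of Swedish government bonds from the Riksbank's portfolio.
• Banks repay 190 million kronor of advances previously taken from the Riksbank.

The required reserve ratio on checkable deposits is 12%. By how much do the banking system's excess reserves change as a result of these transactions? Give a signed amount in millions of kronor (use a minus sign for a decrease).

-1135.04 million

Discount-window repayment 344 million kronor: reserves −344M, deposits 0.
Asset sale (to non-banks) 683 million kronor: reserves −683M, deposits −683M.
Discount-window repayment 190 million kronor: reserves −190M, deposits 0.
Totals: Δreserves = −1217M, Δdeposits = −683M.
Δrequired reserves = 12% × −683M = −81.96M.
Δexcess reserves = Δreserves − Δrequired = −1217M − (−81.96M) = -1135.04 million.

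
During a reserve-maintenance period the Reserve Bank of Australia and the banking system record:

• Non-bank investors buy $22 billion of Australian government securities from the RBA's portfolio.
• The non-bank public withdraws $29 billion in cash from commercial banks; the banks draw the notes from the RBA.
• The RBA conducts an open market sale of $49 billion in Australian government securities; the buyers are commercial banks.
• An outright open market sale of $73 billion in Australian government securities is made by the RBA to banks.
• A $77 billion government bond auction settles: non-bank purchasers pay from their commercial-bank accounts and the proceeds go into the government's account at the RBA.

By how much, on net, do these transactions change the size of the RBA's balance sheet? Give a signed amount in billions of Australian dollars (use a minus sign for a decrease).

-$144 billion

Asset sale (to non-banks) $22 billion: an RBA asset is shed → −$22B.
Currency withdrawal $29 billion: only the composition of liabilities changes → 0.
OMO sale (to banks) $49 billion: an RBA asset is shed → −$49B.
OMO sale (to banks) $73 billion: an RBA asset is shed → −$73B.
Government account inflow $77 billion: only the composition of liabilities changes → 0.
Net: −22 + 0 − 49 − 73 + 0 = -$144 billion.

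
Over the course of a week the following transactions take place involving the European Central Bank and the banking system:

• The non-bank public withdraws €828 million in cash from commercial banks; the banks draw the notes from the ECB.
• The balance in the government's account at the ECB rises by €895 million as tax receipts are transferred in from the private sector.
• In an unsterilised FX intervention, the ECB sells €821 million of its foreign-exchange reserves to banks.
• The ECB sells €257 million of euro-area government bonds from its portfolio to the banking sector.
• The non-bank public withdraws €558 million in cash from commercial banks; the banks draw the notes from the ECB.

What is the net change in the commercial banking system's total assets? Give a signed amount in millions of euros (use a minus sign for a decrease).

-€2281 million

Currency withdrawal €828 million: bank balance sheets shrink → −€828M.
Government account inflow €895 million: bank balance sheets shrink → −€895M.
FX sale €821 million: just an asset swap on bank balance sheets → 0.
OMO sale (to banks) €257 million: just an asset swap on bank balance sheets → 0.
Currency withdrawal €558 million: bank balance sheets shrink → −€558M.
Net: −828 − 895 + 0 + 0 − 558 = -€2281 million.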